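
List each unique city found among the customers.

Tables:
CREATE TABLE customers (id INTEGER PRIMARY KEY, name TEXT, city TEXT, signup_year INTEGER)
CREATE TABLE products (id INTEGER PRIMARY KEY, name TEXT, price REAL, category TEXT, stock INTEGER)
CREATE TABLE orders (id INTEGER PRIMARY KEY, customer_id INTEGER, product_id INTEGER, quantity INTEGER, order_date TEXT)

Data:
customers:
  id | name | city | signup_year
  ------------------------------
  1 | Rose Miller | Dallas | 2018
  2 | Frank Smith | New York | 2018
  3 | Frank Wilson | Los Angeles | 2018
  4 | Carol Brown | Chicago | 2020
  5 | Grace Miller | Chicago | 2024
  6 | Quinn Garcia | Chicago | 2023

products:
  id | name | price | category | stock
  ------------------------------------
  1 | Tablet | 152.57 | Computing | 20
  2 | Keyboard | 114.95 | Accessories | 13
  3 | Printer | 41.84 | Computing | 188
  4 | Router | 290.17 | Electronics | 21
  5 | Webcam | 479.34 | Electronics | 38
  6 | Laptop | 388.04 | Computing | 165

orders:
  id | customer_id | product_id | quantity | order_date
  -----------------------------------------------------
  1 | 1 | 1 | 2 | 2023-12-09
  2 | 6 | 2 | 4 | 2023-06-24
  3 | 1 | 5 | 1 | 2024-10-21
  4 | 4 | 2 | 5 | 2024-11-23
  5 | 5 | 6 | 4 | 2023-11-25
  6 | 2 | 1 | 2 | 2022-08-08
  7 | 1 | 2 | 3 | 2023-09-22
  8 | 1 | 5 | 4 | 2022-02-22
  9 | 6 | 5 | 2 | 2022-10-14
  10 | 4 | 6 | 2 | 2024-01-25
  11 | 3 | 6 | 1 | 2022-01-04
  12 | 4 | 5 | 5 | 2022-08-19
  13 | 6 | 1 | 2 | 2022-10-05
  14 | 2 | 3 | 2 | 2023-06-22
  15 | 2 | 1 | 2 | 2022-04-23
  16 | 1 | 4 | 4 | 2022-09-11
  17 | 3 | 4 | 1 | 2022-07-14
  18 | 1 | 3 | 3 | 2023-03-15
SELECT DISTINCT city FROM customers

Execution result:
city
Dallas
New York
Los Angeles
Chicago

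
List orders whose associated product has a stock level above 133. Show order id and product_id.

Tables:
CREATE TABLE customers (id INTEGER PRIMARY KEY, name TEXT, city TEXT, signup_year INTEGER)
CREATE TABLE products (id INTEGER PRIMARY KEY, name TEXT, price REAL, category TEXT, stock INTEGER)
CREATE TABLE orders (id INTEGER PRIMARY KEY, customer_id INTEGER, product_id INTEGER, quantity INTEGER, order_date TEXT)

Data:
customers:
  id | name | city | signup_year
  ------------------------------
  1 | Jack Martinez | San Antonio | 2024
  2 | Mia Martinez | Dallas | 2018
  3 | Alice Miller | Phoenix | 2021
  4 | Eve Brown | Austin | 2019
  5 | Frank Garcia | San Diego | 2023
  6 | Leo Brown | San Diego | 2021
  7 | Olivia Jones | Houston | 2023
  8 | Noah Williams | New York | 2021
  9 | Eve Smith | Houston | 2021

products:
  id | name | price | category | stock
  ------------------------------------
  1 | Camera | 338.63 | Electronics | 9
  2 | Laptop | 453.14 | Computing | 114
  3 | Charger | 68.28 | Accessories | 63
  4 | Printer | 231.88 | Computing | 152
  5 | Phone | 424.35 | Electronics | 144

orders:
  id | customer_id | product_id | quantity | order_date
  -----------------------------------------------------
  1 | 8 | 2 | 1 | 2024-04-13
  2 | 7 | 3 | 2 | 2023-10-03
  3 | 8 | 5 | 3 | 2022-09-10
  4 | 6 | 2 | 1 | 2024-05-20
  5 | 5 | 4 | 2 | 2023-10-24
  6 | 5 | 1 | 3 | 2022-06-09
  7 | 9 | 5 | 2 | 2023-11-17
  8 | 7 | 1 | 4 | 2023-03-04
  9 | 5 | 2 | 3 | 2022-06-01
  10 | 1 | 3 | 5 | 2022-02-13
SELECT id, product_id FROM orders WHERE product_id IN (SELECT id FROM products WHERE stock > 133)

Execution result:
id | product_id
3 | 5
5 | 4
7 | 5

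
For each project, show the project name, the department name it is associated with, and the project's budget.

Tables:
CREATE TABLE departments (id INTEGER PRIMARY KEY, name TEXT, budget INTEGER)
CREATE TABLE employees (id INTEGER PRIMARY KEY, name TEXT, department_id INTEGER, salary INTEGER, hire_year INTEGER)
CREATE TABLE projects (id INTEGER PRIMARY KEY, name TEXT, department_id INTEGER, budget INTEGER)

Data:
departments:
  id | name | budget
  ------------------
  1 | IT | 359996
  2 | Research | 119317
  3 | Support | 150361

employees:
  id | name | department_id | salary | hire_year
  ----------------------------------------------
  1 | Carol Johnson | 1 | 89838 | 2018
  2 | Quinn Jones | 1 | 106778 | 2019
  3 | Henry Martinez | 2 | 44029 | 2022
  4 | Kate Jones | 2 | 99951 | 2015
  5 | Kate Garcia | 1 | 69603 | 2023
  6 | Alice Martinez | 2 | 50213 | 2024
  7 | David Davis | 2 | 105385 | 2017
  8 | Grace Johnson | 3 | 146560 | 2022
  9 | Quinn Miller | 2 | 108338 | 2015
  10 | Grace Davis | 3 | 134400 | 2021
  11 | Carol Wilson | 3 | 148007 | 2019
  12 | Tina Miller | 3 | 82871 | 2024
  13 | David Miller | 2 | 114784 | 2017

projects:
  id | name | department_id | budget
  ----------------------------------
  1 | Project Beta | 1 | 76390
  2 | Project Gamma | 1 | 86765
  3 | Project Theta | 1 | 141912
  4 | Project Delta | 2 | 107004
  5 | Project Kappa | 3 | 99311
SELECT c.name, p.name AS department, c.budget FROM projects c JOIN departments p ON c.department_id = p.id

Execution result:
name | department | budget
Project Beta | IT | 76390
Project Gamma | IT | 86765
Project Theta | IT | 141912
Project Delta | Research | 107004
Project Kappa | Support | 99311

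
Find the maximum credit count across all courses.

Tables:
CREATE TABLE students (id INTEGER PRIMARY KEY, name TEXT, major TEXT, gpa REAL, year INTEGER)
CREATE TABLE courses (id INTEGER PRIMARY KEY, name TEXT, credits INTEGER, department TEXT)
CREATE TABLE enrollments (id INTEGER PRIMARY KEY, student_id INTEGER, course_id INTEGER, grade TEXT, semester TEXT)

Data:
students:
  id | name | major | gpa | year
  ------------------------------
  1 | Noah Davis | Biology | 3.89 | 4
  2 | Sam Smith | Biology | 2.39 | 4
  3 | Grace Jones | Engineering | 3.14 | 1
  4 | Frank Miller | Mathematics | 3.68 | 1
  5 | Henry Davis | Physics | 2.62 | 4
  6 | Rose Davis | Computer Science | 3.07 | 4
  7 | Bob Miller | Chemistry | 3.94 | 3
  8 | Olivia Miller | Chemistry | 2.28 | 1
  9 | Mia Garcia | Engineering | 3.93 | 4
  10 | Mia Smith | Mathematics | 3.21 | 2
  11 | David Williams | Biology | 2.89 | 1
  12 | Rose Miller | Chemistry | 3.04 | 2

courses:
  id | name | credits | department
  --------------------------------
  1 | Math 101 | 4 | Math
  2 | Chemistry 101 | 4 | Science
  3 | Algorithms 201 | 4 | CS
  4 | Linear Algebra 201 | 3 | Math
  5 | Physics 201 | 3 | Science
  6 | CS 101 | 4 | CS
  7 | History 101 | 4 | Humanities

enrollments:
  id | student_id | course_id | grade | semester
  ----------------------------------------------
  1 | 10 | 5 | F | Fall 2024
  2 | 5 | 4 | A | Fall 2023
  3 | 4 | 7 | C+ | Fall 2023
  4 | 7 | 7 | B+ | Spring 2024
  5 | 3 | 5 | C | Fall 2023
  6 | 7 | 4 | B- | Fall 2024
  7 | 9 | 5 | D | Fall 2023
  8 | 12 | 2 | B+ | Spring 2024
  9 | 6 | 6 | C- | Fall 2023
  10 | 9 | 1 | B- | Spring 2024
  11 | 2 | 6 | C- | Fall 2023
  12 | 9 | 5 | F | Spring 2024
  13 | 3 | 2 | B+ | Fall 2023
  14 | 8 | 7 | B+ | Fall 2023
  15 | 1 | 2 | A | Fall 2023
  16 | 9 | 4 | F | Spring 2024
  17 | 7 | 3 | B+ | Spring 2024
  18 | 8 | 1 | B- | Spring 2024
SELECT MAX(credits) FROM courses

Execution result:
4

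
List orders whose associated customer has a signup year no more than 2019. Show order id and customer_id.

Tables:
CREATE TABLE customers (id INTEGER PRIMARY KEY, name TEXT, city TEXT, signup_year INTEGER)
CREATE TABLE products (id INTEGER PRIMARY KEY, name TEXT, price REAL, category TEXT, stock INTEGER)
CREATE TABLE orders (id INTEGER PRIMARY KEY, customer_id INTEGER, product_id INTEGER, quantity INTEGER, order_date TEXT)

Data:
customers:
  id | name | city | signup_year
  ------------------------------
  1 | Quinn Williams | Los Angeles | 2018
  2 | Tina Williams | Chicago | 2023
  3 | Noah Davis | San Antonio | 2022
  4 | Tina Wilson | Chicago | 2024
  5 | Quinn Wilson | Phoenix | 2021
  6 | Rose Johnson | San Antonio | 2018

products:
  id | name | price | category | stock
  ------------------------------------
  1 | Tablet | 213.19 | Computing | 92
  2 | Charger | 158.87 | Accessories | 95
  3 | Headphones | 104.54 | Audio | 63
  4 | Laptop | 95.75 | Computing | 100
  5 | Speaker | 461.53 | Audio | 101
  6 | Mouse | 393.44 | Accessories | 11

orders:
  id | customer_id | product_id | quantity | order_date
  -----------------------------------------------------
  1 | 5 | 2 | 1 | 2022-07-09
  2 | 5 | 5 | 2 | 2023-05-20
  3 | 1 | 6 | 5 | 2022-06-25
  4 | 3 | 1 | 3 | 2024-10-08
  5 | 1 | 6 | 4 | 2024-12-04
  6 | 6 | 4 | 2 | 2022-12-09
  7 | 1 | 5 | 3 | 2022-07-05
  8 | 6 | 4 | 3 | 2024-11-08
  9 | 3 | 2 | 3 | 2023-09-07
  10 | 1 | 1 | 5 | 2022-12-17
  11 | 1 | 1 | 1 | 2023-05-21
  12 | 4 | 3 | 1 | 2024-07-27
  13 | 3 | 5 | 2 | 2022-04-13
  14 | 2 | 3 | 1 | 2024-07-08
SELECT id, customer_id FROM orders WHERE customer_id IN (SELECT id FROM customers WHERE signup_year <= 2019)

Execution result:
id | customer_id
3 | 1
5 | 1
6 | 6
7 | 1
8 | 6
10 | 1
11 | 1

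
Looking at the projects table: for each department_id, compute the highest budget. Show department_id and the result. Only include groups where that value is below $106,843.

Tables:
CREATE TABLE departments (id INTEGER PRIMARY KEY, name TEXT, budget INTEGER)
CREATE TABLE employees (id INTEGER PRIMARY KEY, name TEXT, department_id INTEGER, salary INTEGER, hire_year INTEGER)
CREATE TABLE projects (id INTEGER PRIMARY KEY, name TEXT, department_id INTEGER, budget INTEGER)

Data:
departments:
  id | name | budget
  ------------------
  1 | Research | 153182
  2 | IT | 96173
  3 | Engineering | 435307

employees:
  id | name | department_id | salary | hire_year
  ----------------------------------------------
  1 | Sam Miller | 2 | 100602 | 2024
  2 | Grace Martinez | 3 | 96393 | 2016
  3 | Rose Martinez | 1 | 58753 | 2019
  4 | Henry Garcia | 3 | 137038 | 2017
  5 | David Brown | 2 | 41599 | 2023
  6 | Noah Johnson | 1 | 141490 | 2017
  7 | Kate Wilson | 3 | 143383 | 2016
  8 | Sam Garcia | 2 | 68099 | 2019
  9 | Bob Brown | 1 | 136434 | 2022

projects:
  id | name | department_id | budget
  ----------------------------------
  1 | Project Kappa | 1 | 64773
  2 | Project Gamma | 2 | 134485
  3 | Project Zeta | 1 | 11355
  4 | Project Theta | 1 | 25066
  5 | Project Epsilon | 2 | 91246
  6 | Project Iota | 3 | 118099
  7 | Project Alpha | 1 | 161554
SELECT department_id, MAX(budget) AS max_budget FROM projects GROUP BY department_id HAVING MAX(budget) < 106843

Execution result:
(no rows)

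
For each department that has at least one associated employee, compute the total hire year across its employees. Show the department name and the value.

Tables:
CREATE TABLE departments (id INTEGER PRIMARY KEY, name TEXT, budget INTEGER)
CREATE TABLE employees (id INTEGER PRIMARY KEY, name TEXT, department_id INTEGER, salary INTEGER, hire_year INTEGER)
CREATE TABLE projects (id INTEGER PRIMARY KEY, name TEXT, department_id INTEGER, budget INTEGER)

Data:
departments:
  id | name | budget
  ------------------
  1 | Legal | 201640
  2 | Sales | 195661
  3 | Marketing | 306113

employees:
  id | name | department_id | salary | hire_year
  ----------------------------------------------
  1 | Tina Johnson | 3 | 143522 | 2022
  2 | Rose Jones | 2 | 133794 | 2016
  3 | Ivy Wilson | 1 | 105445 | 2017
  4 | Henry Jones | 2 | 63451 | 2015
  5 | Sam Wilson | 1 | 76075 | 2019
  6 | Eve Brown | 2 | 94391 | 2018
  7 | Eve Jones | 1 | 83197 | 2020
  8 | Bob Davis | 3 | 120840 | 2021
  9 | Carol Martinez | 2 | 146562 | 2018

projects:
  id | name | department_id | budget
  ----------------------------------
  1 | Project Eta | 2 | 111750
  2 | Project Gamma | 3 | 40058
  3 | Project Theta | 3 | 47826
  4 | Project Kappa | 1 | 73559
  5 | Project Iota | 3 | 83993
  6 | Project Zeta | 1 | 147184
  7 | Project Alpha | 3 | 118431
SELECT p.name, SUM(c.hire_year) AS sum_hire_year FROM employees c JOIN departments p ON c.department_id = p.id GROUP BY p.id, p.name

Execution result:
name | sum_hire_year
Legal | 6056
Sales | 8067
Marketing | 4043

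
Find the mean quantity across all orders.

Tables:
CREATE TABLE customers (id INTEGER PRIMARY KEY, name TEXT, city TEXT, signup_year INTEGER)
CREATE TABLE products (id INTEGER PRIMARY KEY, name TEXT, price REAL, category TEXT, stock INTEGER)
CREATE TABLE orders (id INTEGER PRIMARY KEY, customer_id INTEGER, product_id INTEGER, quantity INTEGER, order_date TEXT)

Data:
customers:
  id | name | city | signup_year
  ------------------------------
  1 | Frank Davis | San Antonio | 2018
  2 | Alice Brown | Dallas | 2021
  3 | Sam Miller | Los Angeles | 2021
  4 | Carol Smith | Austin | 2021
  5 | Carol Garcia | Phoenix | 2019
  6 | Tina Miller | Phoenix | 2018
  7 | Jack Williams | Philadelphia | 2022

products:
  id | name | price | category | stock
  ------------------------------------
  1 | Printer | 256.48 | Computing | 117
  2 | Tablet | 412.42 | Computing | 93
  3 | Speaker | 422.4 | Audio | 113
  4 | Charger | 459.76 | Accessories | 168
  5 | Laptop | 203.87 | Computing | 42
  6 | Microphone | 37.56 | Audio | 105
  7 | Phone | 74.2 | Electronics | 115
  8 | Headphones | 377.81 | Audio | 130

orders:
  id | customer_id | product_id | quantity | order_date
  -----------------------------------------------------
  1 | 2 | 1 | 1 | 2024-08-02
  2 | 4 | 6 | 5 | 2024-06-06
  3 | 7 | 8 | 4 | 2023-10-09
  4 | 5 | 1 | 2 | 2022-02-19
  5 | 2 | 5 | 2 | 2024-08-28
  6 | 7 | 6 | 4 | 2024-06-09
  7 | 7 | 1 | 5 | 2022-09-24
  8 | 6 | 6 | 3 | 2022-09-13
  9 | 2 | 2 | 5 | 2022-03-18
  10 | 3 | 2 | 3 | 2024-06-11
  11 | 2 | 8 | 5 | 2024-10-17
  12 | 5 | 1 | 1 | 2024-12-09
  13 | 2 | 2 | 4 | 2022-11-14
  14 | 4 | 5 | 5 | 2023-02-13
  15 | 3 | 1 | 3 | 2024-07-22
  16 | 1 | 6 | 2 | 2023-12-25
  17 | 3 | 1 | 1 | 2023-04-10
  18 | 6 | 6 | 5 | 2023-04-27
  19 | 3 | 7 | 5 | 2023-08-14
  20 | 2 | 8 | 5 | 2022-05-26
SELECT AVG(quantity) FROM orders

Execution result:
3.50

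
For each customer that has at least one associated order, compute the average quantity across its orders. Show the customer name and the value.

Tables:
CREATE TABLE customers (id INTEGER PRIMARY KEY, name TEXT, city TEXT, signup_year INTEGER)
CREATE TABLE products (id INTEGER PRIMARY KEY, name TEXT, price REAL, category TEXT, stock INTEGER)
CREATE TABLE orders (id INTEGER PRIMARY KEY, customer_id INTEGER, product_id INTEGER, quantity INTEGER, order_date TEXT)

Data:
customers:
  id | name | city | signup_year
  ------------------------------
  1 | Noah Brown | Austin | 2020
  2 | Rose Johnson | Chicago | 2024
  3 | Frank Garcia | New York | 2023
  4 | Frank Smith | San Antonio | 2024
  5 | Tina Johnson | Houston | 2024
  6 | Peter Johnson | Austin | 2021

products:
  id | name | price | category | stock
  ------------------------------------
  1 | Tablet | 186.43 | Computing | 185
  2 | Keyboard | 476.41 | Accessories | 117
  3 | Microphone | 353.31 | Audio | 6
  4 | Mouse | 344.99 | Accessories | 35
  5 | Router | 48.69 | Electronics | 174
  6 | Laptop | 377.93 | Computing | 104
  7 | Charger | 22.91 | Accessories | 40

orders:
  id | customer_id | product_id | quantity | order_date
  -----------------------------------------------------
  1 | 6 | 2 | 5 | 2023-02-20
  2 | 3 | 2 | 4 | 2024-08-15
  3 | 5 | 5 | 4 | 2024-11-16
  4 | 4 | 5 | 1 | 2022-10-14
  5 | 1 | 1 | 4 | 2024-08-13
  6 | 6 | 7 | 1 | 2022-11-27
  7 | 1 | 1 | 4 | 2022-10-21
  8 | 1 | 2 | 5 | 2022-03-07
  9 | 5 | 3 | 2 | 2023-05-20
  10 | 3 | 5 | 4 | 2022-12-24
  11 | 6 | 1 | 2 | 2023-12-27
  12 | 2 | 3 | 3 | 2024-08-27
SELECT p.name, AVG(c.quantity) AS avg_quantity FROM orders c JOIN customers p ON c.customer_id = p.id GROUP BY p.id, p.name

Execution result:
name | avg_quantity
Noah Brown | 4.33
Rose Johnson | 3.00
Frank Garcia | 4.00
Frank Smith | 1.00
Tina Johnson | 3.00
Peter Johnson | 2.67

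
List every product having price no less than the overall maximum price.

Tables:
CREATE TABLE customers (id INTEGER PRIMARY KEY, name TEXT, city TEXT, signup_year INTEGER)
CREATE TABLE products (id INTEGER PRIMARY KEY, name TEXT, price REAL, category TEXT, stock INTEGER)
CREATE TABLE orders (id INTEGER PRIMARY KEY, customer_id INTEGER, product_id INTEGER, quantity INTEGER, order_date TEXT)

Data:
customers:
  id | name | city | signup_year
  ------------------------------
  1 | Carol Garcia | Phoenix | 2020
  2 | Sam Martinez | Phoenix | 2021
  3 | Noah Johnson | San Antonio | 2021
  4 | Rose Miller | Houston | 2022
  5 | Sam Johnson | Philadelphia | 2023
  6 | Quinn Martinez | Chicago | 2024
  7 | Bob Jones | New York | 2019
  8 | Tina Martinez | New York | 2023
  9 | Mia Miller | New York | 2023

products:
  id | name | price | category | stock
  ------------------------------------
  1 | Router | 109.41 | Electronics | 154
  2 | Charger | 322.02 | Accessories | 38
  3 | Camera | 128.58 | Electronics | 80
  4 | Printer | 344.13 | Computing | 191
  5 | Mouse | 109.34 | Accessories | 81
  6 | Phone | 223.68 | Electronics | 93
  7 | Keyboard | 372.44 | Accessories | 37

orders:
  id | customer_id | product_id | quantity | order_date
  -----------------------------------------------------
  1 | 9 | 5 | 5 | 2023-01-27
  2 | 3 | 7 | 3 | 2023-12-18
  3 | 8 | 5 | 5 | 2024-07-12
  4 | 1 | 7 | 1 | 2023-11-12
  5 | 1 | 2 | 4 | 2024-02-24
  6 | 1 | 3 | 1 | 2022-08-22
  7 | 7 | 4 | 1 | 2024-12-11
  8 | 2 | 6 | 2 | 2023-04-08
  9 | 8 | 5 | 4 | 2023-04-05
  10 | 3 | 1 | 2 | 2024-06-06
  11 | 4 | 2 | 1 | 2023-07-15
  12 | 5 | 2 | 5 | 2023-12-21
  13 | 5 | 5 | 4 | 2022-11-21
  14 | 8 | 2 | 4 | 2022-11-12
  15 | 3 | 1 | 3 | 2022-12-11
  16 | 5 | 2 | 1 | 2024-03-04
SELECT name, price FROM products WHERE price >= (SELECT MAX(price) FROM products)

Execution result:
name | price
Keyboard | 372.44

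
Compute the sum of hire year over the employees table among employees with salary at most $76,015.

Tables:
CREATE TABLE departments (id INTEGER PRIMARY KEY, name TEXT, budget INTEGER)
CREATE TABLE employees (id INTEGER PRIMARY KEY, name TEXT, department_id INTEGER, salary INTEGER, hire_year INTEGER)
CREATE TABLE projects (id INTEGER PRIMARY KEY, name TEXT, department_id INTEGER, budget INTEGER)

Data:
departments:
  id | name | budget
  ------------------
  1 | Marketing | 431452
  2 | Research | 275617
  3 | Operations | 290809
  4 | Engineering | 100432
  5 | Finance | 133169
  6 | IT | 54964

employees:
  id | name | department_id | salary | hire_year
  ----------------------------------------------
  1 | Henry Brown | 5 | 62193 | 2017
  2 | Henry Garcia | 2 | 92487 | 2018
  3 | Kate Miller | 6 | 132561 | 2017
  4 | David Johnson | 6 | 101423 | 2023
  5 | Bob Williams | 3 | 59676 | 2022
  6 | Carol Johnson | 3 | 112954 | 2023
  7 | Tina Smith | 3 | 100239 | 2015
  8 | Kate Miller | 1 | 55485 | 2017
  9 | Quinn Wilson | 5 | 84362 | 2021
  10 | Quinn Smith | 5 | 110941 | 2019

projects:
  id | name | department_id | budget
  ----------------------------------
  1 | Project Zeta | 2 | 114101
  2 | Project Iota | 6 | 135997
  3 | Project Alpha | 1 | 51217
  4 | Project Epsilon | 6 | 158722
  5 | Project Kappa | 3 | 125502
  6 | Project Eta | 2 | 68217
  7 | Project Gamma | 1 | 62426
SELECT SUM(hire_year) FROM employees WHERE salary <= 76015

Execution result:
6056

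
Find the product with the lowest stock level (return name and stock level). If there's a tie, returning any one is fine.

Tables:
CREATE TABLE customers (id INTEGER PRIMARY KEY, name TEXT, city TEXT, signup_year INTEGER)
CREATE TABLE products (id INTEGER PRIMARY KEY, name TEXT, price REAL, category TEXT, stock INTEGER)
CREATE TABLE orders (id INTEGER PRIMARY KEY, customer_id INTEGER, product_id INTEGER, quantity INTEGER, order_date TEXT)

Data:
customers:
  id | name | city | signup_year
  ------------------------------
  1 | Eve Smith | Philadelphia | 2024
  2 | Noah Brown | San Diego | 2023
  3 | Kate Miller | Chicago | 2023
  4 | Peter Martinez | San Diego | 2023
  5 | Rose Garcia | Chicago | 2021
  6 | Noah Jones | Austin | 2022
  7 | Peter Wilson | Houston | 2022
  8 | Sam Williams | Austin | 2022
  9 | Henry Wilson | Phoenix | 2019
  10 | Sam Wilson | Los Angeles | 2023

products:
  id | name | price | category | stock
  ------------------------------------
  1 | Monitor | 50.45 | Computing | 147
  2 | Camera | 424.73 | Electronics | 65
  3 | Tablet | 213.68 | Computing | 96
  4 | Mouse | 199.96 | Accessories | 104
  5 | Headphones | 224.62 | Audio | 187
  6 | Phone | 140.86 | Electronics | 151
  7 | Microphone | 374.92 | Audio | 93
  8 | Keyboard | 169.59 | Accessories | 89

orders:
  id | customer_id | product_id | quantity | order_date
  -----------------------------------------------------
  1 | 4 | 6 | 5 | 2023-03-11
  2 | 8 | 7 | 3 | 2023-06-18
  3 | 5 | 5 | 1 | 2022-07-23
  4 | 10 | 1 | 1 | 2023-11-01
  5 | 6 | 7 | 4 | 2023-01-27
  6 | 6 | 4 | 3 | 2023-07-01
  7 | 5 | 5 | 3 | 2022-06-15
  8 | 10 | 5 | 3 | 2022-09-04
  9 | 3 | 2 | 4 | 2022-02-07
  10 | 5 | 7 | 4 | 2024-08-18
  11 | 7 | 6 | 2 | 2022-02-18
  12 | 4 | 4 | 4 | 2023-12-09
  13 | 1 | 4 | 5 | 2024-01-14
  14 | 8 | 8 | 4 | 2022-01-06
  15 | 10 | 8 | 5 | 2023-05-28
SELECT name, stock FROM products ORDER BY stock ASC LIMIT 1

Execution result:
name | stock
Camera | 65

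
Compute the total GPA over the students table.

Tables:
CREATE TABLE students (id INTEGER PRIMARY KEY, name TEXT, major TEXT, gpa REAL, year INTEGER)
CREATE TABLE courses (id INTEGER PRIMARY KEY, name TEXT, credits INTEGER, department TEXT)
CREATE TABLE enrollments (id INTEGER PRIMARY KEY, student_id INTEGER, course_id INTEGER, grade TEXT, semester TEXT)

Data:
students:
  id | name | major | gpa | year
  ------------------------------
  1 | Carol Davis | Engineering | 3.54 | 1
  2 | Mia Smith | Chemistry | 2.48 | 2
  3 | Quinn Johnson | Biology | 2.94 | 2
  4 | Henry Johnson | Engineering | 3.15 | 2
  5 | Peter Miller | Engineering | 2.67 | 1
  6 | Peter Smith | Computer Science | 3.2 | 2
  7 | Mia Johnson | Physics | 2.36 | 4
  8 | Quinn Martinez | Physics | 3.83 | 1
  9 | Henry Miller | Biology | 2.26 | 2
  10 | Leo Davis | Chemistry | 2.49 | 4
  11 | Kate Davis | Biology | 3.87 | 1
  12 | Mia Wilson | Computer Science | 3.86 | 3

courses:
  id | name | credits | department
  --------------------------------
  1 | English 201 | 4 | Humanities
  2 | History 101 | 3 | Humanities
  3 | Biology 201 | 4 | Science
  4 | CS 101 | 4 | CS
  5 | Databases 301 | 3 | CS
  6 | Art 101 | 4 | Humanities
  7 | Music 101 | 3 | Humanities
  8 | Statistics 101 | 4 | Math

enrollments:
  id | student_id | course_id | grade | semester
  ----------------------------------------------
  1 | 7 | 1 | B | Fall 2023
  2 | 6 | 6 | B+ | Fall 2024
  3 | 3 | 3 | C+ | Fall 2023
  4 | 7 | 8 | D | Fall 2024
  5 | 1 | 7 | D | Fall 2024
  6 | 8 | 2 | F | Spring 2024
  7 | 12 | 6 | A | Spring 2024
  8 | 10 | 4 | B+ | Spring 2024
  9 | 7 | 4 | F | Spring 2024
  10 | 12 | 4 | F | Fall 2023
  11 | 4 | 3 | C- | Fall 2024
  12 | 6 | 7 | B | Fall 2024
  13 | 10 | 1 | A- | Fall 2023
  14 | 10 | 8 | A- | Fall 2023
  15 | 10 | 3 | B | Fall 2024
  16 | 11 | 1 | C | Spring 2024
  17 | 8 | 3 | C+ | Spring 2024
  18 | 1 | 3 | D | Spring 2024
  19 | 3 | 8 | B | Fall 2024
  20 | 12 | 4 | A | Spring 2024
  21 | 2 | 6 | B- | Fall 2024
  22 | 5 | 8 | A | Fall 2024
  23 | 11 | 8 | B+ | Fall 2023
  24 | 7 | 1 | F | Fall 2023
SELECT SUM(gpa) FROM students

Execution result:
36.65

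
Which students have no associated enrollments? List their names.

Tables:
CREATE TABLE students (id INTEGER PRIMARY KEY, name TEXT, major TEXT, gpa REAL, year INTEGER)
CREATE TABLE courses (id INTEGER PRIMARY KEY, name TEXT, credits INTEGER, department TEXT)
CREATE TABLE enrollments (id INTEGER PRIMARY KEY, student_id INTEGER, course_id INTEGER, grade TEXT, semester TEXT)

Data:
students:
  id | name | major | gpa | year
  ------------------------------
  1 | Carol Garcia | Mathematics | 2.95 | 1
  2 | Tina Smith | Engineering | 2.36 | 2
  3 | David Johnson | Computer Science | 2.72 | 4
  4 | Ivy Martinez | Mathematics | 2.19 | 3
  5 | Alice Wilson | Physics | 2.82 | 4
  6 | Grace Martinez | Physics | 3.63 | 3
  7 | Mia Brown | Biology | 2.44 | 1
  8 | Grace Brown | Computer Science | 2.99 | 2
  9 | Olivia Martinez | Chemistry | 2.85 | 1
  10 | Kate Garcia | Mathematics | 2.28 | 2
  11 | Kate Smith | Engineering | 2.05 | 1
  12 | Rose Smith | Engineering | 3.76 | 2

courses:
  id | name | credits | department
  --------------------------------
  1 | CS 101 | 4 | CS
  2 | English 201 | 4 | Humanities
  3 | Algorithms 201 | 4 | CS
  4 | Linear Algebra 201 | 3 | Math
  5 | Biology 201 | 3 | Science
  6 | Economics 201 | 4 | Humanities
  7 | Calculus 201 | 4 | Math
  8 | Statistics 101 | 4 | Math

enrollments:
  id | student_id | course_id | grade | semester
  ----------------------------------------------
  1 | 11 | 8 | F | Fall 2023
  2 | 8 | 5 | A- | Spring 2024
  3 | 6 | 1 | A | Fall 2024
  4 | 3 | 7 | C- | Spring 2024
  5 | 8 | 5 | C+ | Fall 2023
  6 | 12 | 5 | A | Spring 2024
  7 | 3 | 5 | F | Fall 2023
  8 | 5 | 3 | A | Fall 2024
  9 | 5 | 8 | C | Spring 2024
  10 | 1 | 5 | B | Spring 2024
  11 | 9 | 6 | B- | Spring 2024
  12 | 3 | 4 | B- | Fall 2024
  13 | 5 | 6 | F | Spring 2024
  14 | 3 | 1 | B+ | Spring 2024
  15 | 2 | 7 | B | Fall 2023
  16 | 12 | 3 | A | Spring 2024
SELECT p.name FROM students p LEFT JOIN enrollments c ON c.student_id = p.id WHERE c.id IS NULL

Execution result:
name
Ivy Martinez
Mia Brown
Kate Garcia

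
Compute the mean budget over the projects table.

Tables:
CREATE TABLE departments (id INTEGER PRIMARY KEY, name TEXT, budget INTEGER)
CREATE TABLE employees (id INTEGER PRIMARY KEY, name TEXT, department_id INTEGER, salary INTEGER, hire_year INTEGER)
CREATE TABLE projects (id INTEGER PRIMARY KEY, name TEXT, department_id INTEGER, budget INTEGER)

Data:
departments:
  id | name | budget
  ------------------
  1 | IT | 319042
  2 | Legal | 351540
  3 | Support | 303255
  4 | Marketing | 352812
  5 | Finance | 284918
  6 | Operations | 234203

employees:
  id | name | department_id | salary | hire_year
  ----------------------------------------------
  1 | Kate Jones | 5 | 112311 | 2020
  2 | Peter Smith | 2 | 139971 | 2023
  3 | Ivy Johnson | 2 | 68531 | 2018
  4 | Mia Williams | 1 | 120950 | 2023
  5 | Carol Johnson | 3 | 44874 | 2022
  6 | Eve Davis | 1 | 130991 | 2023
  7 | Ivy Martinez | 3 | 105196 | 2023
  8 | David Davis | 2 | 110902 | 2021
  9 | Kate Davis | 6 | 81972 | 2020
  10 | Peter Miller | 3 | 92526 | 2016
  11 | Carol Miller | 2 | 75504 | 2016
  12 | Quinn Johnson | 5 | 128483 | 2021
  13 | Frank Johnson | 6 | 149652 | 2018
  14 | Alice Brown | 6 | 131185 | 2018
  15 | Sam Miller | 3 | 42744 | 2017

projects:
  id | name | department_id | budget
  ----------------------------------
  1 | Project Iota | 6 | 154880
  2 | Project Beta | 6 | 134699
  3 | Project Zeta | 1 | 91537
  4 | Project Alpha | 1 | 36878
SELECT AVG(budget) FROM projects

Execution result:
104498.50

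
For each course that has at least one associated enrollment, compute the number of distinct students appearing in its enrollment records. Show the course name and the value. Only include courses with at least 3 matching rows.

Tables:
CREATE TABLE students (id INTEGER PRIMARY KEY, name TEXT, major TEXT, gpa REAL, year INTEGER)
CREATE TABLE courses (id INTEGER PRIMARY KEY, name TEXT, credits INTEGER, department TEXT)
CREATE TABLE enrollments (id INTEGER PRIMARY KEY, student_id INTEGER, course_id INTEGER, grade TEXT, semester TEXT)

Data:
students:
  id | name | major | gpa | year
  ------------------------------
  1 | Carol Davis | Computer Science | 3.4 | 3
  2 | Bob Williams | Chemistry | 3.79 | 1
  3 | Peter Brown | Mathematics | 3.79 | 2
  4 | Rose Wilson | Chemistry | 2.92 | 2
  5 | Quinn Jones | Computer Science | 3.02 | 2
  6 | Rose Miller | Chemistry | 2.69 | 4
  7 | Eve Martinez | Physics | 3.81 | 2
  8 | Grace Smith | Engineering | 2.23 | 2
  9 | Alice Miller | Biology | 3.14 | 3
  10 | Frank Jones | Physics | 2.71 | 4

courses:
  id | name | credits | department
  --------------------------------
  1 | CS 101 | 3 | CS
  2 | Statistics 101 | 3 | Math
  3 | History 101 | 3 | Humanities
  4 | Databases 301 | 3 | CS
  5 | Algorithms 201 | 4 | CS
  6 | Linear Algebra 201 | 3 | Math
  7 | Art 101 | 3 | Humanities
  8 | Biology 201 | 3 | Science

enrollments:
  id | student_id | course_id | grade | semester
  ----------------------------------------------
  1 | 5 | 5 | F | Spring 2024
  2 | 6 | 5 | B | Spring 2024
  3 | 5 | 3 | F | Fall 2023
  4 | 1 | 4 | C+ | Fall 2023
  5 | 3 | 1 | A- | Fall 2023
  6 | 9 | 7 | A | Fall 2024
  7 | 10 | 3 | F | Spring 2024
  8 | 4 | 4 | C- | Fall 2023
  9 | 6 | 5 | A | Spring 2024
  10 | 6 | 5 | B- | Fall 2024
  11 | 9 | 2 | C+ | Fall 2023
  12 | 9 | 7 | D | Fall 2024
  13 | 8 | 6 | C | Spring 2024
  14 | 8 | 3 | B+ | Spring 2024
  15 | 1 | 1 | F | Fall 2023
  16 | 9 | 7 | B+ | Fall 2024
SELECT p.name, COUNT(DISTINCT c.student_id) AS distinct_student_count FROM enrollments c JOIN courses p ON c.course_id = p.id GROUP BY p.id, p.name HAVING COUNT(*) >= 3

Execution result:
name | distinct_student_count
History 101 | 3
Algorithms 201 | 2
Art 101 | 1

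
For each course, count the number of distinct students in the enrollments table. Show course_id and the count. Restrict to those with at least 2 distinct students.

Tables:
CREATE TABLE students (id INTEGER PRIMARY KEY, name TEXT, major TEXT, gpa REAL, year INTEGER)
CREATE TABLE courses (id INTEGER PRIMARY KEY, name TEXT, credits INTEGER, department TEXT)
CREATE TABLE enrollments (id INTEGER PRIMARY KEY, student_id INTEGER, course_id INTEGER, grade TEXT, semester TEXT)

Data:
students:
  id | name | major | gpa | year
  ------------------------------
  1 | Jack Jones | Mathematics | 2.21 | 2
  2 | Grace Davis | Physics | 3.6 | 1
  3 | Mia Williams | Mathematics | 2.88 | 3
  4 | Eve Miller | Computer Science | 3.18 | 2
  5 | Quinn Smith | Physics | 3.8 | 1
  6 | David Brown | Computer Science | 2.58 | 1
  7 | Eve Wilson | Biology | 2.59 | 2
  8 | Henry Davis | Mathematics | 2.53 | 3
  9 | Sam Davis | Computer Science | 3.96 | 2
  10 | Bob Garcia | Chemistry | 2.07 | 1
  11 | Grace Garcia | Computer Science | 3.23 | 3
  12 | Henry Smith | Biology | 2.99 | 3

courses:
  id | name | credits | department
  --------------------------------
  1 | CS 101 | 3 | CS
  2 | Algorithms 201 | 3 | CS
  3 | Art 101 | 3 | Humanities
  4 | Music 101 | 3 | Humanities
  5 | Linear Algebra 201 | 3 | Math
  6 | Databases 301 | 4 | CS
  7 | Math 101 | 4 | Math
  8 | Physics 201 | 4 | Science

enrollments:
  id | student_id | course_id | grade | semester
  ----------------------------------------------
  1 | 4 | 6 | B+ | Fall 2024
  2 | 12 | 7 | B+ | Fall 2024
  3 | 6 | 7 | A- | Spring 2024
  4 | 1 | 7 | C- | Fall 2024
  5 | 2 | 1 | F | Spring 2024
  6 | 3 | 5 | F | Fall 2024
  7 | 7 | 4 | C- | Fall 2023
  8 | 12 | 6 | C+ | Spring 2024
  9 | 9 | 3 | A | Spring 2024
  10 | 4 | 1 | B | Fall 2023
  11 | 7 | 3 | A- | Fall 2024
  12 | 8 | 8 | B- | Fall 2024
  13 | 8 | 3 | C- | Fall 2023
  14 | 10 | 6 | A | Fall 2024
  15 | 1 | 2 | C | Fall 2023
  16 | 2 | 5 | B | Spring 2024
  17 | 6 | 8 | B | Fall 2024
SELECT course_id, COUNT(DISTINCT student_id) AS distinct_student_count FROM enrollments GROUP BY course_id HAVING COUNT(DISTINCT student_id) >= 2

Execution result:
course_id | distinct_student_count
1 | 2
3 | 3
5 | 2
6 | 3
7 | 3
8 | 2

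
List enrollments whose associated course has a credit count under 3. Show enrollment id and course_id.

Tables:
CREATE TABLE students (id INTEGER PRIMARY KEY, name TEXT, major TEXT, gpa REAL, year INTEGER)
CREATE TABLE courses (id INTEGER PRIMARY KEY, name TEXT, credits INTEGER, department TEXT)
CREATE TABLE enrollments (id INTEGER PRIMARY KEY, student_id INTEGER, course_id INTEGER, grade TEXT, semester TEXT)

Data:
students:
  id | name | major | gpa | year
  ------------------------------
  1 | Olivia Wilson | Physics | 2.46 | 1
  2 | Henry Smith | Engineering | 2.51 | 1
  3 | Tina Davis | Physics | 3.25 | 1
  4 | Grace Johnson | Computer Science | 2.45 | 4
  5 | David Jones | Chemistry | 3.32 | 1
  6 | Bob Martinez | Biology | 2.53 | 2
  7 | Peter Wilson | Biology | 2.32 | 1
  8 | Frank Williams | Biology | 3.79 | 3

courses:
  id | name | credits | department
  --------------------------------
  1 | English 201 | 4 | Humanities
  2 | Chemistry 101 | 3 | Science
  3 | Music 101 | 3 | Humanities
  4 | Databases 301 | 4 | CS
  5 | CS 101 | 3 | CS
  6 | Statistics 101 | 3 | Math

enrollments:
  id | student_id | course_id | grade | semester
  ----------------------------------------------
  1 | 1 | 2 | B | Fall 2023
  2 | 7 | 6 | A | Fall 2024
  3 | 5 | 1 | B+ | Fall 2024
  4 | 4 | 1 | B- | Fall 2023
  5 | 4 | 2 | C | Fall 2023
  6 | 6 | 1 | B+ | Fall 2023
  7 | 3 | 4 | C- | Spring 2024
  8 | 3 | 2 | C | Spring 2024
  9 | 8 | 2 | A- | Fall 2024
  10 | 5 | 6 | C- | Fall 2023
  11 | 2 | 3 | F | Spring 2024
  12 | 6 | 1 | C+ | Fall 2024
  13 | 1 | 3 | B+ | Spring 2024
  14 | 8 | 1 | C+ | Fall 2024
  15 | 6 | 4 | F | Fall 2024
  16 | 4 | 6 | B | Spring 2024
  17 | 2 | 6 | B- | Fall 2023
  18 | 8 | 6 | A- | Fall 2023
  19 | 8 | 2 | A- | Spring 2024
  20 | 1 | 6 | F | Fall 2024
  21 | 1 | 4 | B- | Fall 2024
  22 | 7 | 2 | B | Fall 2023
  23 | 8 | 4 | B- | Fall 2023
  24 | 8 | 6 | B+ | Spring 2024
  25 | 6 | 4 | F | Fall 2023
SELECT id, course_id FROM enrollments WHERE course_id IN (SELECT id FROM courses WHERE credits < 3)

Execution result:
(no rows)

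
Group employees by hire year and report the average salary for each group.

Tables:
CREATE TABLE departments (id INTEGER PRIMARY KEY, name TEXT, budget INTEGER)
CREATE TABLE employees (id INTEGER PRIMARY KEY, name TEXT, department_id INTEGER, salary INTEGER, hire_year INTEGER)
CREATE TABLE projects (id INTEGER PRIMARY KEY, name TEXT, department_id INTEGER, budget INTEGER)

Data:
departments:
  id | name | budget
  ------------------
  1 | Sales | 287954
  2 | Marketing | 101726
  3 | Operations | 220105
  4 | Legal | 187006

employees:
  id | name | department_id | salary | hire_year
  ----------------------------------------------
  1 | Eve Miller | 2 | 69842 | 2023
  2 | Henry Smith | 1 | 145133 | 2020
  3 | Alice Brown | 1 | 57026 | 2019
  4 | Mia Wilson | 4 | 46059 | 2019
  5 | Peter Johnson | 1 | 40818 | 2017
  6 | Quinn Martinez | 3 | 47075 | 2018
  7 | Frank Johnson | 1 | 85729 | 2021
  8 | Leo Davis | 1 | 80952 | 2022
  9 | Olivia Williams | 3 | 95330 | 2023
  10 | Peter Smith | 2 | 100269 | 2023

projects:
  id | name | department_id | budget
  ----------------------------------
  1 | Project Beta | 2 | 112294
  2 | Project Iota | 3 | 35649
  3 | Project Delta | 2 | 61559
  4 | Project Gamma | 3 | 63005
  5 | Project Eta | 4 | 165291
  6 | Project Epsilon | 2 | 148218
SELECT hire_year, AVG(salary) AS avg_salary FROM employees GROUP BY hire_year

Execution result:
hire_year | avg_salary
2017 | 40818.00
2018 | 47075.00
2019 | 51542.50
2020 | 145133.00
2021 | 85729.00
2022 | 80952.00
2023 | 88480.33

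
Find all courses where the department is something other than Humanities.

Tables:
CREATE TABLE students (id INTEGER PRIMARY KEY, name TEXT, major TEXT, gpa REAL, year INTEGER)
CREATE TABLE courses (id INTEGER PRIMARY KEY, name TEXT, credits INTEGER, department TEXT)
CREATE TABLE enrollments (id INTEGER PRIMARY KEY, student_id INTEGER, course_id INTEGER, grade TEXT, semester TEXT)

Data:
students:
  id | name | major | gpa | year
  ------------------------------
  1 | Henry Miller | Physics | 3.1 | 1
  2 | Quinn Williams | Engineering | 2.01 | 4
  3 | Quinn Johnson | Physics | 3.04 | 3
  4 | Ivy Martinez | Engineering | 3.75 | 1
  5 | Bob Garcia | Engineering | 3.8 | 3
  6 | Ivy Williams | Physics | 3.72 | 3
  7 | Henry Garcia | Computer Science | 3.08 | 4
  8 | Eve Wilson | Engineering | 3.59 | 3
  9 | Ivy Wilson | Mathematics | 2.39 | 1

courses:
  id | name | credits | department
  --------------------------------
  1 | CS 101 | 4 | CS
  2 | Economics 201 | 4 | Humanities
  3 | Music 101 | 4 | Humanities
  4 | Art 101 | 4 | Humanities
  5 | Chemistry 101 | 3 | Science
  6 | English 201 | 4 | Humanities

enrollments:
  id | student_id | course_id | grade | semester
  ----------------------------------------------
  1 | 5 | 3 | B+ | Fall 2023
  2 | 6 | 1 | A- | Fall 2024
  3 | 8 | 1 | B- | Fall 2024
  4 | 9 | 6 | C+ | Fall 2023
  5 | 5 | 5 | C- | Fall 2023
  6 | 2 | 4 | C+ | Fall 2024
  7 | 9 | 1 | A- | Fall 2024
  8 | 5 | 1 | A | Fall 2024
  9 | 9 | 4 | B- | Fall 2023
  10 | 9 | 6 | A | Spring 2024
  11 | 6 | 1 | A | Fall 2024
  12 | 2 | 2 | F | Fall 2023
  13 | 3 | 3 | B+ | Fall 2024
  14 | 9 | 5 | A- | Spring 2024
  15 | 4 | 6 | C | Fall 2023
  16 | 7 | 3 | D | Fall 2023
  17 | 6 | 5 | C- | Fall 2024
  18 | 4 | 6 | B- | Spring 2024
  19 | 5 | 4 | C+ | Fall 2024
SELECT name, department FROM courses WHERE department <> 'Humanities'

Execution result:
name | department
CS 101 | CS
Chemistry 101 | Science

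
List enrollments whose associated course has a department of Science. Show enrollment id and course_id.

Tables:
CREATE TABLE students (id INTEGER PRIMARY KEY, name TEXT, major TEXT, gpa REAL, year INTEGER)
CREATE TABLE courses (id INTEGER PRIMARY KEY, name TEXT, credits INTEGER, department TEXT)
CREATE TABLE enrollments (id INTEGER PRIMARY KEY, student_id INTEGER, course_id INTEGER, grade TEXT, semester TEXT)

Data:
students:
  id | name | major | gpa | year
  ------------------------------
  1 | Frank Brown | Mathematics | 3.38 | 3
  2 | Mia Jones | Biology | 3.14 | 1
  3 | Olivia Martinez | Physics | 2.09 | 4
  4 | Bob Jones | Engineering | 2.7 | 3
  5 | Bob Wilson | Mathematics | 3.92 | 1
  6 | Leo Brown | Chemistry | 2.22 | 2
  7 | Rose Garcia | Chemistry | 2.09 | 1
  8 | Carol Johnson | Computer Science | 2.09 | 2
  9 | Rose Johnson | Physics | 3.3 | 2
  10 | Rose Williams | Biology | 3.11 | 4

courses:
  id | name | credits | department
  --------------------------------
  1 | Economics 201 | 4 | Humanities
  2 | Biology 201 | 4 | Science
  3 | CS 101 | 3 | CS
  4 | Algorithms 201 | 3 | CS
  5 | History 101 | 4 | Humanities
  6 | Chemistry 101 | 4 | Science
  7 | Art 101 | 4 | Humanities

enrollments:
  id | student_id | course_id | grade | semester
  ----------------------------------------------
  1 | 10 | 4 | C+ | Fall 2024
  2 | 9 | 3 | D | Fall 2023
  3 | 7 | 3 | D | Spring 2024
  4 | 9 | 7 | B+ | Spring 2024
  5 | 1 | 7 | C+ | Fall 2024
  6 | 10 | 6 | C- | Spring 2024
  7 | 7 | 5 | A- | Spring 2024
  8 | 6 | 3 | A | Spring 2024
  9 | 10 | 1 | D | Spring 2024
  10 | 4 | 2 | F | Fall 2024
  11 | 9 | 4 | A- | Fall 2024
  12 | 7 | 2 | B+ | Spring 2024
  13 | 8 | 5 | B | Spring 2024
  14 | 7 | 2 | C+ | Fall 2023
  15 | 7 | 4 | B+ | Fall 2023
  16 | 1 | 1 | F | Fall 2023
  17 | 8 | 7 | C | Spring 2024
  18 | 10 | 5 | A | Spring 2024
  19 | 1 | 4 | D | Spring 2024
SELECT id, course_id FROM enrollments WHERE course_id IN (SELECT id FROM courses WHERE department = 'Science')

Execution result:
id | course_id
6 | 6
10 | 2
12 | 2
14 | 2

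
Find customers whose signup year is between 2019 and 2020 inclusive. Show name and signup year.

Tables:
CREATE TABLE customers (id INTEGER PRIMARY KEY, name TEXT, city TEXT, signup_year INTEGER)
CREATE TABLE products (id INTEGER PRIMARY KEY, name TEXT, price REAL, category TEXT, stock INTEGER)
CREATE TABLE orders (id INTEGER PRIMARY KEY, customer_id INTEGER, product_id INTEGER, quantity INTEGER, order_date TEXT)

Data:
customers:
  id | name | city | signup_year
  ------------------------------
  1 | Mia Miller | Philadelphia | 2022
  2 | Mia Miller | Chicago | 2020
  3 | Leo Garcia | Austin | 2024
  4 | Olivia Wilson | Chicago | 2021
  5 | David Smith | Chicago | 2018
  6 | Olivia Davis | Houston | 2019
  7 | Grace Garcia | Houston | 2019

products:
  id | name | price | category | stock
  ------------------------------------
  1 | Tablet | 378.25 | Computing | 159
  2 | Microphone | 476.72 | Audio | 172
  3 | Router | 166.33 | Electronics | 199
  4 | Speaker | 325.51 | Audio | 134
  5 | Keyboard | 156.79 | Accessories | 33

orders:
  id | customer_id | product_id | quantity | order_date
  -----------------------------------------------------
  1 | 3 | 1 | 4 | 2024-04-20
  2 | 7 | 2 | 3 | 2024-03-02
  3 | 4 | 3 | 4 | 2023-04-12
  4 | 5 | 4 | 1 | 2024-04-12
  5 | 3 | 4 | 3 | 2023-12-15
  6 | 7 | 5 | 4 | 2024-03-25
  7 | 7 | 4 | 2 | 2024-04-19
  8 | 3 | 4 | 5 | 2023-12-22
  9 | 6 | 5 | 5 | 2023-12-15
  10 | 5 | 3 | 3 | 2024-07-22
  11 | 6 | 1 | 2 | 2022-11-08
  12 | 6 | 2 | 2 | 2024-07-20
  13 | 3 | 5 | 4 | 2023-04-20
SELECT name, signup_year FROM customers WHERE signup_year BETWEEN 2019 AND 2020

Execution result:
name | signup_year
Mia Miller | 2020
Olivia Davis | 2019
Grace Garcia | 2019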